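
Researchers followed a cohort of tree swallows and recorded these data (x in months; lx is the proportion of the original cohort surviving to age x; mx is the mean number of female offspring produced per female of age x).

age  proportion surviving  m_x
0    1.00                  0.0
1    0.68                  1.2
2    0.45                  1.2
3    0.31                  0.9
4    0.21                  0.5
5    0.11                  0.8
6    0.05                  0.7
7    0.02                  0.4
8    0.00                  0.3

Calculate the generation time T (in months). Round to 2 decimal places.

lx·mx: 0, 0.816, 0.54, 0.279, 0.105, 0.088, 0.035, 0.008, 0 → R0 = 1.871
x·lx·mx: 0, 0.816, 1.08, 0.837, 0.42, 0.44, 0.21, 0.056, 0 → Σ = 3.859
T = 3.859 / 1.871 = 2.062533… → 2.06

2.06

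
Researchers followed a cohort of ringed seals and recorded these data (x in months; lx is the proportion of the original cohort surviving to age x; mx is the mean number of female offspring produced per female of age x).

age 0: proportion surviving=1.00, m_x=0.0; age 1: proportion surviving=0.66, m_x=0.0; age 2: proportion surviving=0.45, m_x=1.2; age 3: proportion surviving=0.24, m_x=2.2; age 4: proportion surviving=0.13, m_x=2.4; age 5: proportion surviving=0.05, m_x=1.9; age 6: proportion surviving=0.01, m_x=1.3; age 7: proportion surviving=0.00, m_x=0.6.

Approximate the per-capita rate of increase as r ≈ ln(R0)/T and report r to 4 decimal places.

R0 = Σ lx·mx = 0 + 0 + 0.54 + 0.528 + 0.312 + 0.095 + 0.013 + 0 = 1.488
Σ x·lx·mx = 4.465; T = 4.465/1.488 = 3.00067…
r ≈ ln(R0)/T = ln(1.488)/3.00067… = 0.132448… → 0.1324

0.1324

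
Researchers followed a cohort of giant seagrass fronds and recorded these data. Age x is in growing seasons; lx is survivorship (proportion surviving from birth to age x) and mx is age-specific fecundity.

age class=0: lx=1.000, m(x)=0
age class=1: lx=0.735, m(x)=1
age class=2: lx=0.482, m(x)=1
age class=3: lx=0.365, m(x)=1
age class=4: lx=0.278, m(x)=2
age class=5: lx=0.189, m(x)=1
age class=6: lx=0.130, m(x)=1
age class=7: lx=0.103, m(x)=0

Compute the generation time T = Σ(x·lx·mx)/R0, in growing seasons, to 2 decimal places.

lx·mx: 0, 0.735, 0.482, 0.365, 0.556, 0.189, 0.13, 0 → R0 = 2.457
x·lx·mx: 0, 0.735, 0.964, 1.095, 2.224, 0.945, 0.78, 0 → Σ = 6.743
T = 6.743 / 2.457 = 2.744404… → 2.74

2.74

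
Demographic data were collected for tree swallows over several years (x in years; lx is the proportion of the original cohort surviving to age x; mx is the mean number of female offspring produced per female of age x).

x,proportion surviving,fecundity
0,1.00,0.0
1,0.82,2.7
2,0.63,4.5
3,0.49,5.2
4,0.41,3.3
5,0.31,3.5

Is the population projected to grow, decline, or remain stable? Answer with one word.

R0 = Σ lx·mx = 0 + 2.214 + 2.835 + 2.548 + 1.353 + 1.085 = 10.035
R0 > 1, so the population is growing.

growing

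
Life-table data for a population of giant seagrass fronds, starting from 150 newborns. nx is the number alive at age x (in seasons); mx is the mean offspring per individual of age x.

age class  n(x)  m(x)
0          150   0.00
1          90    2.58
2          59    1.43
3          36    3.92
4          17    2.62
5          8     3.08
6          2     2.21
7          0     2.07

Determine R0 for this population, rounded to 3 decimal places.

lx = nx/n0 = nx/150: 1, 0.6, 0.39333…, 0.24, 0.11333…, 0.05333…, 0.01333…, 0
lx·mx by age: 0, 1.548, 0.562467…, 0.9408, 0.296933…, 0.164267…, 0.029467…, 0
R0 = Σ lx·mx = 3.541933… → 3.542

3.542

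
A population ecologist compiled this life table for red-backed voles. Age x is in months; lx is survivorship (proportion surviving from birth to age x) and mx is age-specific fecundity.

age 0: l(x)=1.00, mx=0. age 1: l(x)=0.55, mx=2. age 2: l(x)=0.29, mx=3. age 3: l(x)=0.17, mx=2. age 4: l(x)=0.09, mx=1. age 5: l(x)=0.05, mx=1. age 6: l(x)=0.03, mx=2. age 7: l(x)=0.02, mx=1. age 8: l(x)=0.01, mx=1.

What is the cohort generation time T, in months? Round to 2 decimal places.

1.99

lx·mx: 0, 1.1, 0.87, 0.34, 0.09, 0.05, 0.06, 0.02, 0.01 → R0 = 2.54
x·lx·mx: 0, 1.1, 1.74, 1.02, 0.36, 0.25, 0.36, 0.14, 0.08 → Σ = 5.05
T = 5.05 / 2.54 = 1.988189… → 1.99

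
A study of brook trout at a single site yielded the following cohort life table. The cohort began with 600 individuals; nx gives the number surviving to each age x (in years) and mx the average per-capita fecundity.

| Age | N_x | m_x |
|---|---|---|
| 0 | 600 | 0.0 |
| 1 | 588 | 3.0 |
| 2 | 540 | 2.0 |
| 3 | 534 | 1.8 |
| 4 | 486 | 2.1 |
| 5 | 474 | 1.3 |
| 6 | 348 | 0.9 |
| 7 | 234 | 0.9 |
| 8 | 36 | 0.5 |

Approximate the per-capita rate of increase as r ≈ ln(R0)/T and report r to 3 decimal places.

lx = nx/n0 = nx/600: 1, 0.98, 0.9, 0.89, 0.81, 0.79, 0.58, 0.39, 0.06
R0 = Σ lx·mx = 0 + 2.94 + 1.8 + 1.602 + 1.701 + 1.027 + 0.522 + 0.351 + 0.03 = 9.973
Σ x·lx·mx = 29.114; T = 29.114/9.973 = 2.91928…
r ≈ ln(R0)/T = ln(9.973)/2.91928… = 0.78782… → 0.788

0.788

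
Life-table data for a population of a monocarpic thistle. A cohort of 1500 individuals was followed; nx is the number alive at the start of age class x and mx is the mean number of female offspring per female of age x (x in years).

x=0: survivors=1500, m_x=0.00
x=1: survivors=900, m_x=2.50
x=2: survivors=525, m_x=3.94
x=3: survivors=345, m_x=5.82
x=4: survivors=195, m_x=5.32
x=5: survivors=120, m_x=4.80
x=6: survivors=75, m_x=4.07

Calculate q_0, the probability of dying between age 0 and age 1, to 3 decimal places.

lx = nx/n0 = nx/1500: 1, 0.6, 0.35, 0.23, 0.13, 0.08, 0.05
q_0 = (l_0 − l_1) / l_0 = (1 − 0.6) / 1
     = 0.4 / 1 = 0.4 → 0.400

0.400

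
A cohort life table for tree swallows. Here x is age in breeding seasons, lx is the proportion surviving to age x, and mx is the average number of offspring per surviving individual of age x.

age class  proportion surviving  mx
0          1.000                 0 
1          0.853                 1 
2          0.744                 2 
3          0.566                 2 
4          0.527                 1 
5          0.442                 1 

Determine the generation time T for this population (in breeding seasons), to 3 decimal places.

lx·mx: 0, 0.853, 1.488, 1.132, 0.527, 0.442 → R0 = 4.442
x·lx·mx: 0, 0.853, 2.976, 3.396, 2.108, 2.21 → Σ = 11.543
T = 11.543 / 4.442 = 2.598604… → 2.599

2.599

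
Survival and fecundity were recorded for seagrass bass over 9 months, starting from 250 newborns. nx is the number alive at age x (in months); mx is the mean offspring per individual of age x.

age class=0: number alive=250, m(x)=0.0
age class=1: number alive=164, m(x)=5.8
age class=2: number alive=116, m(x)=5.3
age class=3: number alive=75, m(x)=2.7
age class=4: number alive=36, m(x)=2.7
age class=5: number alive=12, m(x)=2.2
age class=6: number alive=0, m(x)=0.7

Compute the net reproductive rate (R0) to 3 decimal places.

lx = nx/n0 = nx/250: 1, 0.656, 0.464, 0.3, 0.144, 0.048, 0
lx·mx by age: 0, 3.8048, 2.4592, 0.81, 0.3888, 0.1056, 0
R0 = Σ lx·mx = 7.5684 → 7.568

7.568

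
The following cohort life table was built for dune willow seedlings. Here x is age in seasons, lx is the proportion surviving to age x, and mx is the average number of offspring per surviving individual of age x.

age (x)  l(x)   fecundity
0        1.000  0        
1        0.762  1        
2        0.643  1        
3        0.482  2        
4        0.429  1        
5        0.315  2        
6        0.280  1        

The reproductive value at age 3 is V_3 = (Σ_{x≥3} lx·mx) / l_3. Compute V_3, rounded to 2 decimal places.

lx·mx for x ≥ 3: 0.964, 0.429, 0.63, 0.28 → sum = 2.303
V_3 = 2.303 / l_3 = 2.303 / 0.482 = 4.778008… → 4.78

4.78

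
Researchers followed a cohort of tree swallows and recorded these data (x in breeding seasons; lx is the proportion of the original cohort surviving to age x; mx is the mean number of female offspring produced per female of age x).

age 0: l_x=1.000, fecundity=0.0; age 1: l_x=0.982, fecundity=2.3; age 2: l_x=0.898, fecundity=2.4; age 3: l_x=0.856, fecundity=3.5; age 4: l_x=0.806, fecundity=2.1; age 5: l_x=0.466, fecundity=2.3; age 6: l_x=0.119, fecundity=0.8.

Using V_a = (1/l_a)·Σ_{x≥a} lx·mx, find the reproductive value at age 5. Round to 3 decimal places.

lx·mx for x ≥ 5: 1.0718, 0.0952 → sum = 1.167
V_5 = 1.167 / l_5 = 1.167 / 0.466 = 2.504292… → 2.504

2.504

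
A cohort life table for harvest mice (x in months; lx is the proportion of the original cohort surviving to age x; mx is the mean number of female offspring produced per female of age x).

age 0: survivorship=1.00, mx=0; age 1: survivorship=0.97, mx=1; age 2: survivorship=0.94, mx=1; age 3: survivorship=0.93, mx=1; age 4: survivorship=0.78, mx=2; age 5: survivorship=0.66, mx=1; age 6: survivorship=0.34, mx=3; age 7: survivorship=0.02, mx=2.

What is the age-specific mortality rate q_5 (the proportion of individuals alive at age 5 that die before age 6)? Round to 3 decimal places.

q_5 = (l_5 − l_6) / l_5 = (0.66 − 0.34) / 0.66
     = 0.32 / 0.66 = 0.484848… → 0.485

0.485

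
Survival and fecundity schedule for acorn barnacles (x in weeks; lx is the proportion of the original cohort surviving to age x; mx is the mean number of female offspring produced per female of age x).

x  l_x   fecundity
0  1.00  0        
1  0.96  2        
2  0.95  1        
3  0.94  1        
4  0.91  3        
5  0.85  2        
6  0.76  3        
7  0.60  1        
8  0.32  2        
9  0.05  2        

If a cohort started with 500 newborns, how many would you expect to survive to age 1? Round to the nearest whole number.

Expected survivors = N0 · l_1 = 500 × 0.96 = 480 → 480

480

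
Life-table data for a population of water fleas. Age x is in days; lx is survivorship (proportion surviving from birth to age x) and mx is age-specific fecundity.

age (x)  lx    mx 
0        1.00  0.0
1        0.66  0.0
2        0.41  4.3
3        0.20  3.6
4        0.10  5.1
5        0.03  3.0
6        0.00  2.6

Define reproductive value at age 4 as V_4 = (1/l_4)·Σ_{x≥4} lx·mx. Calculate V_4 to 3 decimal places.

lx·mx for x ≥ 4: 0.51, 0.09, 0 → sum = 0.6
V_4 = 0.6 / l_4 = 0.6 / 0.1 = 6 → 6.000

6.000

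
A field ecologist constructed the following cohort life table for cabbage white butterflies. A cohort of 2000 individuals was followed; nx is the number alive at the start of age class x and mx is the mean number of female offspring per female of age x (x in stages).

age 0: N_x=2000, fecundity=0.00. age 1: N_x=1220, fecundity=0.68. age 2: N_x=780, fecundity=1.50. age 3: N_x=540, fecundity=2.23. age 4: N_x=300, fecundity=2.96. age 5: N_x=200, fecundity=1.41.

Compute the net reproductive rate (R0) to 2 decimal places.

lx = nx/n0 = nx/2000: 1, 0.61, 0.39, 0.27, 0.15, 0.1
lx·mx by age: 0, 0.4148, 0.585, 0.6021, 0.444, 0.141
R0 = Σ lx·mx = 2.1869 → 2.19

2.19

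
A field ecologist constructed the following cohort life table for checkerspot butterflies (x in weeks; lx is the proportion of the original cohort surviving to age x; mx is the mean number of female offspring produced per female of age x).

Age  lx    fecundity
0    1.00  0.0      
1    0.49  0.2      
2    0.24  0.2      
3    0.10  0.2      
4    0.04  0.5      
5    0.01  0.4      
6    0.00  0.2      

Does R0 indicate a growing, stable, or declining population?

declining

R0 = Σ lx·mx = 0 + 0.098 + 0.048 + 0.02 + 0.02 + 0.004 + 0 = 0.19
R0 < 1, so the population is declining.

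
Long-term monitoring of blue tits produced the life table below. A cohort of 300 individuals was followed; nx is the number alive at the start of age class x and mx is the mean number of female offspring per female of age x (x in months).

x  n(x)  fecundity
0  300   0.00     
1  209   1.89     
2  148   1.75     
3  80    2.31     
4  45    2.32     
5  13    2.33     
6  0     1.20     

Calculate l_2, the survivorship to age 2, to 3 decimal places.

0.493

l_2 = n_2/n_0 = 148/300 = 0.493333… → 0.493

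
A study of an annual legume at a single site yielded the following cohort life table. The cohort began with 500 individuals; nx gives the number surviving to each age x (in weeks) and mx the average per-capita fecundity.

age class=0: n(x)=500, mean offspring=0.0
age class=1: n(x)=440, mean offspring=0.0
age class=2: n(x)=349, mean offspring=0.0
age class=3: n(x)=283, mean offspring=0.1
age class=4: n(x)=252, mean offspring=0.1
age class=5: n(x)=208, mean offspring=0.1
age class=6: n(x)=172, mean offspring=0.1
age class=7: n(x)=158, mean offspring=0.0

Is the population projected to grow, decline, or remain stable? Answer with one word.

declining

lx = nx/n0 = nx/500: 1, 0.88, 0.698, 0.566, 0.504, 0.416, 0.344, 0.316
R0 = Σ lx·mx = 0 + 0 + 0 + 0.0566 + 0.0504 + 0.0416 + 0.0344 + 0 = 0.183
R0 < 1, so the population is declining.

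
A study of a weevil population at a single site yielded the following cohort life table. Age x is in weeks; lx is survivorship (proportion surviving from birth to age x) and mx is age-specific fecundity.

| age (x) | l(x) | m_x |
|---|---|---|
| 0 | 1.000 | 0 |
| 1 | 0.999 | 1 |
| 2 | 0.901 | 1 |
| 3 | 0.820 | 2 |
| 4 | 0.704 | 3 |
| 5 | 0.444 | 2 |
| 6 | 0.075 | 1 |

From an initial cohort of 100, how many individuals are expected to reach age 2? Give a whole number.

90

Expected survivors = N0 · l_2 = 100 × 0.901 = 90.1 → 90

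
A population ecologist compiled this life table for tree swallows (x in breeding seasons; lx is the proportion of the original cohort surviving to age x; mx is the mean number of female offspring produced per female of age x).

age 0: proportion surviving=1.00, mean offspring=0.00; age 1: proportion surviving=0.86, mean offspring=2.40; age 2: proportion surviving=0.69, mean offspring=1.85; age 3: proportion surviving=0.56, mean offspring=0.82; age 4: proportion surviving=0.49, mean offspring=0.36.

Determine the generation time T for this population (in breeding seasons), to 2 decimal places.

1.69

lx·mx: 0, 2.064, 1.2765, 0.4592, 0.1764 → R0 = 3.9761
x·lx·mx: 0, 2.064, 2.553, 1.3776, 0.7056 → Σ = 6.7002
T = 6.7002 / 3.9761 = 1.685119… → 1.69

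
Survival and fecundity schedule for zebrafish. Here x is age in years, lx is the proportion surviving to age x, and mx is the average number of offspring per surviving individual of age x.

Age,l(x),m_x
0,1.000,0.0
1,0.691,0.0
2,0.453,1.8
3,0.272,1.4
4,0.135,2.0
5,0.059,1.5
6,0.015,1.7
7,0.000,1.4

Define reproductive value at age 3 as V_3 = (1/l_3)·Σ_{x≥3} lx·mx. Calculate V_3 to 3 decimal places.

lx·mx for x ≥ 3: 0.3808, 0.27, 0.0885, 0.0255, 0 → sum = 0.7648
V_3 = 0.7648 / l_3 = 0.7648 / 0.272 = 2.811765… → 2.812

2.812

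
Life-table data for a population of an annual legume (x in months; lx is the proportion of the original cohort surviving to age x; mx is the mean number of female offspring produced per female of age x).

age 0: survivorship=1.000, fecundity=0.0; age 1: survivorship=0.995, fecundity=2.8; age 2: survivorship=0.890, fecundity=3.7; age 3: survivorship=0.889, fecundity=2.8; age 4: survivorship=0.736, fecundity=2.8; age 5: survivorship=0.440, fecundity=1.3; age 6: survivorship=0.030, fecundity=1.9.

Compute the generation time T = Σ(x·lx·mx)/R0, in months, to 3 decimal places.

lx·mx: 0, 2.786, 3.293, 2.4892, 2.0608, 0.572, 0.057 → R0 = 11.258
x·lx·mx: 0, 2.786, 6.586, 7.4676, 8.2432, 2.86, 0.342 → Σ = 28.2848
T = 28.2848 / 11.258 = 2.512418… → 2.512

2.512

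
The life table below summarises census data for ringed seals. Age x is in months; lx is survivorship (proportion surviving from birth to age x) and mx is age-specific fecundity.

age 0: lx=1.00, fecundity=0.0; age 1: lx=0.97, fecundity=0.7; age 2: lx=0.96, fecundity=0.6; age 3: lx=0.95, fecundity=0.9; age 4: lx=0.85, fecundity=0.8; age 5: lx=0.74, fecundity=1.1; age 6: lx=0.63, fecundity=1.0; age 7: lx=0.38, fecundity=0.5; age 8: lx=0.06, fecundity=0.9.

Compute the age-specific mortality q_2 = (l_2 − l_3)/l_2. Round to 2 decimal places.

q_2 = (l_2 − l_3) / l_2 = (0.96 − 0.95) / 0.96
     = 0.01 / 0.96 = 0.010417… → 0.01

0.01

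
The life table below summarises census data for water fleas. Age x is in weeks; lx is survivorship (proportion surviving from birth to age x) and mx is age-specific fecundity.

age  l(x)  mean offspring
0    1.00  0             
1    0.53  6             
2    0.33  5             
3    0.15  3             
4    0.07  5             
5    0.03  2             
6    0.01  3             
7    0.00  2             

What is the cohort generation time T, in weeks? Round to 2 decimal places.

lx·mx: 0, 3.18, 1.65, 0.45, 0.35, 0.06, 0.03, 0 → R0 = 5.72
x·lx·mx: 0, 3.18, 3.3, 1.35, 1.4, 0.3, 0.18, 0 → Σ = 9.71
T = 9.71 / 5.72 = 1.697552… → 1.70

1.70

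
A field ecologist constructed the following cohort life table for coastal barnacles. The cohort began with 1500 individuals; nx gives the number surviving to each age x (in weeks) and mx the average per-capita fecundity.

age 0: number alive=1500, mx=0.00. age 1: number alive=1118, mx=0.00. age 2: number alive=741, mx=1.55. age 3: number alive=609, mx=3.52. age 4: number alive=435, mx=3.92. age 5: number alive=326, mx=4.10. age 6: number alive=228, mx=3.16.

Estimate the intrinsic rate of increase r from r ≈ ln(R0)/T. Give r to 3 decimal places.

lx = nx/n0 = nx/1500: 1, 0.74533…, 0.494, 0.406, 0.29, 0.21733…, 0.152
R0 = Σ lx·mx = 0 + 0 + 0.7657 + 1.42912 + 1.1368 + 0.89107… + 0.48032 = 4.703007…
Σ x·lx·mx = 17.703213…; T = 17.703213…/4.703007… = 3.76423…
r ≈ ln(R0)/T = ln(4.703007…)/3.76423… = 0.41129… → 0.411

0.411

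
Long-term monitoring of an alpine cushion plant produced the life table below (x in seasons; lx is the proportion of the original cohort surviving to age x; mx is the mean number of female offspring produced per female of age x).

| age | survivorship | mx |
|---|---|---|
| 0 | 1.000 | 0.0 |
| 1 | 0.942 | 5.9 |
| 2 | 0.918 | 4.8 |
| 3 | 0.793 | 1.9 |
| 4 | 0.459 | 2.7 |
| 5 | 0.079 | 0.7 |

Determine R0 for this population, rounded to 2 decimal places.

lx·mx by age: 0, 5.5578, 4.4064, 1.5067, 1.2393, 0.0553
R0 = Σ lx·mx = 12.7655 → 12.77

12.77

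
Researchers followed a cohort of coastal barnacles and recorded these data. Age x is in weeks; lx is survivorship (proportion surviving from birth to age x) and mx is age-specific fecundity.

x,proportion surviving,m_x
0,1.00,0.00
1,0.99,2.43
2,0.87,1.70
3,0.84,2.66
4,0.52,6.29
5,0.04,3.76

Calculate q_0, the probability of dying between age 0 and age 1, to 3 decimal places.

0.010

q_0 = (l_0 − l_1) / l_0 = (1 − 0.99) / 1
     = 0.01 / 1 = 0.01 → 0.010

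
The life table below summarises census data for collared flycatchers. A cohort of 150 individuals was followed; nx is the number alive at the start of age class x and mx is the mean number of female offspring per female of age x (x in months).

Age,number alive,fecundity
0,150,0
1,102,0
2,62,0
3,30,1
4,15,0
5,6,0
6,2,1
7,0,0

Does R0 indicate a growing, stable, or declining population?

lx = nx/n0 = nx/150: 1, 0.68, 0.41333…, 0.2, 0.1, 0.04, 0.01333…, 0
R0 = Σ lx·mx = 0 + 0 + 0 + 0.2 + 0 + 0 + 0.013333… + 0 = 0.213333…
R0 < 1, so the population is declining.

declining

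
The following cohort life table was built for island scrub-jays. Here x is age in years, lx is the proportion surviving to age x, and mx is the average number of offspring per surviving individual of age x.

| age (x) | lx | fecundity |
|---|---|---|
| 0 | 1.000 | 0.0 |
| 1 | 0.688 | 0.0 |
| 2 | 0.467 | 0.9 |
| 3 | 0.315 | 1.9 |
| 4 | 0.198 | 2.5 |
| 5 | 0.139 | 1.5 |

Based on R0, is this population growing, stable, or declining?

R0 = Σ lx·mx = 0 + 0 + 0.4203 + 0.5985 + 0.495 + 0.2085 = 1.7223
R0 > 1, so the population is growing.

growing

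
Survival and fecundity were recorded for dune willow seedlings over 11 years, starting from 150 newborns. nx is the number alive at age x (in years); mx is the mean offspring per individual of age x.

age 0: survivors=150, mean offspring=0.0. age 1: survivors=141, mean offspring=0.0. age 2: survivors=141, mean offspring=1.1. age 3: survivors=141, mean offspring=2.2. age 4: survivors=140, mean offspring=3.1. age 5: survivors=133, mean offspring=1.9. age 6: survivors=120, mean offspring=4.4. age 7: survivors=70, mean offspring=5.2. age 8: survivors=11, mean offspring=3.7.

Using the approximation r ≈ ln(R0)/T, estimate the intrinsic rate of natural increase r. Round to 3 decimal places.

0.534

lx = nx/n0 = nx/150: 1, 0.94, 0.94, 0.94, 0.93333…, 0.88667…, 0.8, 0.46667…, 0.07333…
R0 = Σ lx·mx = 0 + 0 + 1.034 + 2.068 + 2.89333… + 1.68467… + 3.52 + 2.42667… + 0.27133… = 13.898…
Σ x·lx·mx = 68.546…; T = 68.546…/13.898… = 4.93208…
r ≈ ln(R0)/T = ln(13.898…)/4.93208… = 0.5336… → 0.534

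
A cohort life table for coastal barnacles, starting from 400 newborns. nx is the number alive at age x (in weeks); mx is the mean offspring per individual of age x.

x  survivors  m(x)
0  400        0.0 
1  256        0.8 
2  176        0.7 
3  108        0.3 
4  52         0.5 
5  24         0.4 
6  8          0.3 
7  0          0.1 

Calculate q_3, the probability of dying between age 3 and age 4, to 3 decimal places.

lx = nx/n0 = nx/400: 1, 0.64, 0.44, 0.27, 0.13, 0.06, 0.02, 0
q_3 = (l_3 − l_4) / l_3 = (0.27 − 0.13) / 0.27
     = 0.14 / 0.27 = 0.518519… → 0.519

0.519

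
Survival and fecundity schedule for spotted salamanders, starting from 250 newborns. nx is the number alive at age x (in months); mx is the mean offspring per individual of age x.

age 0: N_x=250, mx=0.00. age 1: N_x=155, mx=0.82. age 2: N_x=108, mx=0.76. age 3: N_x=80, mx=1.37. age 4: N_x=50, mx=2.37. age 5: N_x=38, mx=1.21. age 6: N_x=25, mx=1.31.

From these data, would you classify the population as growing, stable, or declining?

growing

lx = nx/n0 = nx/250: 1, 0.62, 0.432, 0.32, 0.2, 0.152, 0.1
R0 = Σ lx·mx = 0 + 0.5084 + 0.32832 + 0.4384 + 0.474 + 0.18392 + 0.131 = 2.06404
R0 > 1, so the population is growing.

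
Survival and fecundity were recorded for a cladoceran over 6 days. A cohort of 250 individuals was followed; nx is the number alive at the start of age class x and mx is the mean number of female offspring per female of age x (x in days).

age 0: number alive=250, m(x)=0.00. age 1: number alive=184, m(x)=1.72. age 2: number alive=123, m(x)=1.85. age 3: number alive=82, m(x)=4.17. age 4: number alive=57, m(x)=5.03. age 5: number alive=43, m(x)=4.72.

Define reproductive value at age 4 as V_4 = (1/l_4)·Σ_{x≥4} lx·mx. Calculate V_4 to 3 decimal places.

8.591

lx = nx/n0 = nx/250: 1, 0.736, 0.492, 0.328, 0.228, 0.172
lx·mx for x ≥ 4: 1.14684, 0.81184 → sum = 1.95868
V_4 = 1.95868 / l_4 = 1.95868 / 0.228 = 8.590702… → 8.591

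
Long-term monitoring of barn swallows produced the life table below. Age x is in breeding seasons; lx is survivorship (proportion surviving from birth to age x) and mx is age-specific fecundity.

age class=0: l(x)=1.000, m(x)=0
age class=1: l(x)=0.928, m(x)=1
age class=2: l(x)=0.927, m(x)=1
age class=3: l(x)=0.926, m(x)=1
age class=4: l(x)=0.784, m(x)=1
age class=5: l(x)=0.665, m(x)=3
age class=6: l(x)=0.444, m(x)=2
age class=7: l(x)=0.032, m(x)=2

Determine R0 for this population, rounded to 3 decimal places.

lx·mx by age: 0, 0.928, 0.927, 0.926, 0.784, 1.995, 0.888, 0.064
R0 = Σ lx·mx = 6.512 → 6.512

6.512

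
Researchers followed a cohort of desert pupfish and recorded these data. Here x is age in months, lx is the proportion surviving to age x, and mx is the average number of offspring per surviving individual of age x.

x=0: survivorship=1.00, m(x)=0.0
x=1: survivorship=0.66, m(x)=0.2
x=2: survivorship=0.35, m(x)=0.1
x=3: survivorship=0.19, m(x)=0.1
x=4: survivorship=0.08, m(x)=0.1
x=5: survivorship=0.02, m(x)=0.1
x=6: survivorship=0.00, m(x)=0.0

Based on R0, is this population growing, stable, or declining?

R0 = Σ lx·mx = 0 + 0.132 + 0.035 + 0.019 + 0.008 + 0.002 + 0 = 0.196
R0 < 1, so the population is declining.

declining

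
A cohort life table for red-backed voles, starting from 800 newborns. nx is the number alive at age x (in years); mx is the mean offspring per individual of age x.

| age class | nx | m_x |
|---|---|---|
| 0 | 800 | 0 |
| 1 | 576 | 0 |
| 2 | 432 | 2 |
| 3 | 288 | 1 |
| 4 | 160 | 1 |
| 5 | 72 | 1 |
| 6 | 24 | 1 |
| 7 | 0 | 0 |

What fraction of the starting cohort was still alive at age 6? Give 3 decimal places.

l_6 = n_6/n_0 = 24/800 = 0.03 → 0.030

0.030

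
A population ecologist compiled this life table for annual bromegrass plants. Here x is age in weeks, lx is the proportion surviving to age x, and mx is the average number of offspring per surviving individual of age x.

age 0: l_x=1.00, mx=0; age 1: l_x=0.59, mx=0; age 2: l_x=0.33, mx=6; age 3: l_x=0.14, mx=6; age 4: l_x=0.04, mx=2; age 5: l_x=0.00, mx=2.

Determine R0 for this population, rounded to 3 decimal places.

lx·mx by age: 0, 0, 1.98, 0.84, 0.08, 0
R0 = Σ lx·mx = 2.9 → 2.900

2.900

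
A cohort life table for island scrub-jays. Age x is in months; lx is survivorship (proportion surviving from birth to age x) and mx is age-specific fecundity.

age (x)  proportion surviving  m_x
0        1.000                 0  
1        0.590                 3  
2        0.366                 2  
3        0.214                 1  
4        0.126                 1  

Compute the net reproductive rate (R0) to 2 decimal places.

lx·mx by age: 0, 1.77, 0.732, 0.214, 0.126
R0 = Σ lx·mx = 2.842 → 2.84

2.84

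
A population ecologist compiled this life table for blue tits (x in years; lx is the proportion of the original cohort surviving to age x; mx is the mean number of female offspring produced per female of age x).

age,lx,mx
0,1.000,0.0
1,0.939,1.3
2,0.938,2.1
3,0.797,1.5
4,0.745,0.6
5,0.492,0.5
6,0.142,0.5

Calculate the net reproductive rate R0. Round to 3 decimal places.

lx·mx by age: 0, 1.2207, 1.9698, 1.1955, 0.447, 0.246, 0.071
R0 = Σ lx·mx = 5.15 → 5.150

5.150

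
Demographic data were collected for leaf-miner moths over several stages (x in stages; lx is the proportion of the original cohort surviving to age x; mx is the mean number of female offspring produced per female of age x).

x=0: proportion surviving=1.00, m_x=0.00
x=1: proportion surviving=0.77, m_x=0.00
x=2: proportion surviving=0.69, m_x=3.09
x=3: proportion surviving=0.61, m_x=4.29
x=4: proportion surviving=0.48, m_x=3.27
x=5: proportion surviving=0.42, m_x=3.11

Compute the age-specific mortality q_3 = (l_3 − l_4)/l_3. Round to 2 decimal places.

q_3 = (l_3 − l_4) / l_3 = (0.61 − 0.48) / 0.61
     = 0.13 / 0.61 = 0.213115… → 0.21

0.21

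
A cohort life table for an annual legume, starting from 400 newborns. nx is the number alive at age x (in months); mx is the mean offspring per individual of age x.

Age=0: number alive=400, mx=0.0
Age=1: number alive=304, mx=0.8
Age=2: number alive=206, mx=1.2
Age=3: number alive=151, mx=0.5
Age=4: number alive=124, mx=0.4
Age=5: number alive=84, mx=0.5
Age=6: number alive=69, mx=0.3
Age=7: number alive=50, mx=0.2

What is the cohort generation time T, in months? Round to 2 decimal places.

2.28

lx = nx/n0 = nx/400: 1, 0.76, 0.515, 0.3775, 0.31, 0.21, 0.1725, 0.125
lx·mx: 0, 0.608, 0.618, 0.18875, 0.124, 0.105, 0.05175, 0.025 → R0 = 1.7205
x·lx·mx: 0, 0.608, 1.236, 0.56625, 0.496, 0.525, 0.3105, 0.175 → Σ = 3.91675
T = 3.91675 / 1.7205 = 2.276518… → 2.28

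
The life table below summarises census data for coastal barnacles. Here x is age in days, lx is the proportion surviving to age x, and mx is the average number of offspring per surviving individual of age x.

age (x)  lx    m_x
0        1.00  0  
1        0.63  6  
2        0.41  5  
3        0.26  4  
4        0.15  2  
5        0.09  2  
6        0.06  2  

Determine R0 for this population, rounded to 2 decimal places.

7.47

lx·mx by age: 0, 3.78, 2.05, 1.04, 0.3, 0.18, 0.12
R0 = Σ lx·mx = 7.47 → 7.47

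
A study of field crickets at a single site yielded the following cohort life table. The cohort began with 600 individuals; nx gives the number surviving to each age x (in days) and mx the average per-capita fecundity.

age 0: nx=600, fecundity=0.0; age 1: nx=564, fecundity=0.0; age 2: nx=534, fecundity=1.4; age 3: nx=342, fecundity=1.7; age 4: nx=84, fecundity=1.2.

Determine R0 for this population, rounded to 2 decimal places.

2.38

lx = nx/n0 = nx/600: 1, 0.94, 0.89, 0.57, 0.14
lx·mx by age: 0, 0, 1.246, 0.969, 0.168
R0 = Σ lx·mx = 2.383 → 2.38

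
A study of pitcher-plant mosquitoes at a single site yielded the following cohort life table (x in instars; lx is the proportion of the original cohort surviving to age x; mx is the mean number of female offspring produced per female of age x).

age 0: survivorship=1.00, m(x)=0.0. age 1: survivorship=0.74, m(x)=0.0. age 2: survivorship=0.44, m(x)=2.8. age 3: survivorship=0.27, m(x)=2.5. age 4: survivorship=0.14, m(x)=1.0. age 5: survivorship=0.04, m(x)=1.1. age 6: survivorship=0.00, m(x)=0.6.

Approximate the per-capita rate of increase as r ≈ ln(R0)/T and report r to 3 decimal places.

R0 = Σ lx·mx = 0 + 0 + 1.232 + 0.675 + 0.14 + 0.044 + 0 = 2.091
Σ x·lx·mx = 5.269; T = 5.269/2.091 = 2.51985…
r ≈ ln(R0)/T = ln(2.091)/2.51985… = 0.29273… → 0.293

0.293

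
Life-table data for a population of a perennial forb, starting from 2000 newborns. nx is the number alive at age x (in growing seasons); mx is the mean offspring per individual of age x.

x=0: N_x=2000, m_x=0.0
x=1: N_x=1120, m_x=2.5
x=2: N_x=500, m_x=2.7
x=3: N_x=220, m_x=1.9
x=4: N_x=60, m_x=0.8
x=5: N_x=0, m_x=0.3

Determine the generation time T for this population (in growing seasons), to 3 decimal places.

lx = nx/n0 = nx/2000: 1, 0.56, 0.25, 0.11, 0.03, 0
lx·mx: 0, 1.4, 0.675, 0.209, 0.024, 0 → R0 = 2.308
x·lx·mx: 0, 1.4, 1.35, 0.627, 0.096, 0 → Σ = 3.473
T = 3.473 / 2.308 = 1.504766… → 1.505

1.505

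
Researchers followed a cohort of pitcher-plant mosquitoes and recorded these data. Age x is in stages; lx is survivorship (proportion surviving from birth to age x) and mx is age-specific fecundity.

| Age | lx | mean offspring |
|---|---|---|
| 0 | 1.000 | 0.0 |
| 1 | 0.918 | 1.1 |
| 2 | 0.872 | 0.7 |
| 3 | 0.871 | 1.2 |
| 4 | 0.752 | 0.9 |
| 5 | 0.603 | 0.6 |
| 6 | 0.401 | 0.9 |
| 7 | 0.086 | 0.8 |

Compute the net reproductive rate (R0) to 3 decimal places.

4.134

lx·mx by age: 0, 1.0098, 0.6104, 1.0452, 0.6768, 0.3618, 0.3609, 0.0688
R0 = Σ lx·mx = 4.1337 → 4.134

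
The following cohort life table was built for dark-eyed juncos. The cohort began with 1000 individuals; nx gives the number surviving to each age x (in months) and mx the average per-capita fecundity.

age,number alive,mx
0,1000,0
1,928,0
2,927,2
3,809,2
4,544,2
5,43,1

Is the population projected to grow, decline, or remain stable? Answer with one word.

lx = nx/n0 = nx/1000: 1, 0.928, 0.927, 0.809, 0.544, 0.043
R0 = Σ lx·mx = 0 + 0 + 1.854 + 1.618 + 1.088 + 0.043 = 4.603
R0 > 1, so the population is growing.

growing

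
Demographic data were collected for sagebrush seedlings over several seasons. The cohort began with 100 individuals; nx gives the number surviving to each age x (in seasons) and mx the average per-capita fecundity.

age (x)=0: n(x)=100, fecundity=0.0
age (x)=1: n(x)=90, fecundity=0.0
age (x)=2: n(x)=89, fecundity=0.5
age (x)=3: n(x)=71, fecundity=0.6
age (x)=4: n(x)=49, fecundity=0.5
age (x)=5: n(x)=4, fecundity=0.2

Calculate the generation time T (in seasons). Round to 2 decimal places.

2.84

lx = nx/n0 = nx/100: 1, 0.9, 0.89, 0.71, 0.49, 0.04
lx·mx: 0, 0, 0.445, 0.426, 0.245, 0.008 → R0 = 1.124
x·lx·mx: 0, 0, 0.89, 1.278, 0.98, 0.04 → Σ = 3.188
T = 3.188 / 1.124 = 2.836299… → 2.84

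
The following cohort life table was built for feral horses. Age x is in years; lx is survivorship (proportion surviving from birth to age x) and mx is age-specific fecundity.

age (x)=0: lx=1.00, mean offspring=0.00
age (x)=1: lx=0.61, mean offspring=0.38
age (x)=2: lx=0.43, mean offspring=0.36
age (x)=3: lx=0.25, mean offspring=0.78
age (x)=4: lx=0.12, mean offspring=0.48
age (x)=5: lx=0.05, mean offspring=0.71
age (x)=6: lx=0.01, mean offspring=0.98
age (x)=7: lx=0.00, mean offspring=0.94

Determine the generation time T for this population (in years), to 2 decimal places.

lx·mx: 0, 0.2318, 0.1548, 0.195, 0.0576, 0.0355, 0.0098, 0 → R0 = 0.6845
x·lx·mx: 0, 0.2318, 0.3096, 0.585, 0.2304, 0.1775, 0.0588, 0 → Σ = 1.5931
T = 1.5931 / 0.6845 = 2.327392… → 2.33

2.33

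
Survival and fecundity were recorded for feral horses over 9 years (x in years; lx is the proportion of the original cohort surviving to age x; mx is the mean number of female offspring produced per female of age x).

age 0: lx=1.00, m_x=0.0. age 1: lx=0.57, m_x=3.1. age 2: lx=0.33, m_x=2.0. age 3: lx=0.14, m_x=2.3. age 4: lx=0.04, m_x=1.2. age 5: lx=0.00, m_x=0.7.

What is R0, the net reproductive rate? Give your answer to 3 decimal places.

2.797

lx·mx by age: 0, 1.767, 0.66, 0.322, 0.048, 0
R0 = Σ lx·mx = 2.797 → 2.797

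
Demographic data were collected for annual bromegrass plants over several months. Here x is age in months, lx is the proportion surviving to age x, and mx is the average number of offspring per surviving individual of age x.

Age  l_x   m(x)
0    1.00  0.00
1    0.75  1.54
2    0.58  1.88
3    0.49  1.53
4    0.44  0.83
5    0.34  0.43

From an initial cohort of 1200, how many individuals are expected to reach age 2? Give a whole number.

696

Expected survivors = N0 · l_2 = 1200 × 0.58 = 696 → 696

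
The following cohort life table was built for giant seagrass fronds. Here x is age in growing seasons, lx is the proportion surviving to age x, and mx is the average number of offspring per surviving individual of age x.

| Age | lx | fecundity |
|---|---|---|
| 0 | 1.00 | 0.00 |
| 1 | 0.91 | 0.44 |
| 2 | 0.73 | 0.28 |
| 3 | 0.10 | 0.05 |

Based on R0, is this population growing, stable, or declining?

declining

R0 = Σ lx·mx = 0 + 0.4004 + 0.2044 + 0.005 = 0.6098
R0 < 1, so the population is declining.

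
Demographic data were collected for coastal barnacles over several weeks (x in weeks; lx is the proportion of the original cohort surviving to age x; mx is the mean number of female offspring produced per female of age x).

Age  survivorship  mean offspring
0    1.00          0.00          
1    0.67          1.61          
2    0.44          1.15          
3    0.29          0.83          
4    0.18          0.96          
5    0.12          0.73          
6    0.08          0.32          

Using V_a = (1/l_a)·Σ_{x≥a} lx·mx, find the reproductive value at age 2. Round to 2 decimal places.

2.35

lx·mx for x ≥ 2: 0.506, 0.2407, 0.1728, 0.0876, 0.0256 → sum = 1.0327
V_2 = 1.0327 / l_2 = 1.0327 / 0.44 = 2.347045… → 2.35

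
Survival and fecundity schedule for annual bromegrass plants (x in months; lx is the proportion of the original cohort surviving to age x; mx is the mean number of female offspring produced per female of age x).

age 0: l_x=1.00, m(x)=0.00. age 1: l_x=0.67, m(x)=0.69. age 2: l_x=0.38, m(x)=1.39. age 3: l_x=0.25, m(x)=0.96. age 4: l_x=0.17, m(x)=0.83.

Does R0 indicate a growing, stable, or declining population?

R0 = Σ lx·mx = 0 + 0.4623 + 0.5282 + 0.24 + 0.1411 = 1.3716
R0 > 1, so the population is growing.

growing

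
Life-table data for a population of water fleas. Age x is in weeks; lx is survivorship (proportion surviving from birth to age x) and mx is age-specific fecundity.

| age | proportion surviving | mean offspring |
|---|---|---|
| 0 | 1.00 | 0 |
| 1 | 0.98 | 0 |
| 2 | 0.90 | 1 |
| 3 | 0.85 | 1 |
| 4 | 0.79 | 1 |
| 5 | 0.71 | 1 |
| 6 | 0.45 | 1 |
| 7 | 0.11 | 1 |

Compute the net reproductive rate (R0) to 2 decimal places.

3.81

lx·mx by age: 0, 0, 0.9, 0.85, 0.79, 0.71, 0.45, 0.11
R0 = Σ lx·mx = 3.81 → 3.81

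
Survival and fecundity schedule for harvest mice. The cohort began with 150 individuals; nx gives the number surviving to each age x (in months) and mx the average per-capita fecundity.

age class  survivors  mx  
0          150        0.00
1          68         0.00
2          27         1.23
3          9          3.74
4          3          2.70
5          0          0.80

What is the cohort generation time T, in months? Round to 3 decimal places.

2.665

lx = nx/n0 = nx/150: 1, 0.45333…, 0.18, 0.06, 0.02, 0
lx·mx: 0, 0, 0.2214, 0.2244, 0.054, 0 → R0 = 0.4998…
x·lx·mx: 0, 0, 0.4428, 0.6732, 0.216, 0 → Σ = 1.332…
T = 1.332… / 0.4998… = 2.665066… → 2.665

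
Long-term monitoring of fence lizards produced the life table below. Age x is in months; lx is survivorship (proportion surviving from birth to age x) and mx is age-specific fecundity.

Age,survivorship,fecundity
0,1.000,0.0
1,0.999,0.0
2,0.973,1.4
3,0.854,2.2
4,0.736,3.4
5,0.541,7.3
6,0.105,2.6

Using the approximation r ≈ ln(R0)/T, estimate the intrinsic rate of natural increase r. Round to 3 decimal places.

0.576

R0 = Σ lx·mx = 0 + 0 + 1.3622 + 1.8788 + 2.5024 + 3.9493 + 0.273 = 9.9657
Σ x·lx·mx = 39.7549; T = 39.7549/9.9657 = 3.98917…
r ≈ ln(R0)/T = ln(9.9657)/3.98917… = 0.57635… → 0.576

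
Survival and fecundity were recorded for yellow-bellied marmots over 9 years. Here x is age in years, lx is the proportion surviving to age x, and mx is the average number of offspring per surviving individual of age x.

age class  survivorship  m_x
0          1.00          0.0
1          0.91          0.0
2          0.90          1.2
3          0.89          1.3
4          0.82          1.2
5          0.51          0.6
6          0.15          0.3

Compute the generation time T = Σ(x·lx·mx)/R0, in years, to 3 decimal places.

3.182

lx·mx: 0, 0, 1.08, 1.157, 0.984, 0.306, 0.045 → R0 = 3.572
x·lx·mx: 0, 0, 2.16, 3.471, 3.936, 1.53, 0.27 → Σ = 11.367
T = 11.367 / 3.572 = 3.182251… → 3.182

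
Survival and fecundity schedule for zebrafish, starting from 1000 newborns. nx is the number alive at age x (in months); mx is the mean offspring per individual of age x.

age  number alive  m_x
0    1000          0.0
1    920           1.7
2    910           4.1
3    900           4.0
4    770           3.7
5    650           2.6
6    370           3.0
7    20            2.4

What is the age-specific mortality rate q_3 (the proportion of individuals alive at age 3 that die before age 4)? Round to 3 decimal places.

lx = nx/n0 = nx/1000: 1, 0.92, 0.91, 0.9, 0.77, 0.65, 0.37, 0.02
q_3 = (l_3 − l_4) / l_3 = (0.9 − 0.77) / 0.9
     = 0.13 / 0.9 = 0.144444… → 0.144

0.144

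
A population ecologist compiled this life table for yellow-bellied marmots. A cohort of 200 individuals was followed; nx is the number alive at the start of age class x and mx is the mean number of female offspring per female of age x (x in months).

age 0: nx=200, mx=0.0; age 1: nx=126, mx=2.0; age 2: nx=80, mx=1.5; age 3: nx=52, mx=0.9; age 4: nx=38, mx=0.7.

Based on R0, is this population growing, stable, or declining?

growing

lx = nx/n0 = nx/200: 1, 0.63, 0.4, 0.26, 0.19
R0 = Σ lx·mx = 0 + 1.26 + 0.6 + 0.234 + 0.133 = 2.227
R0 > 1, so the population is growing.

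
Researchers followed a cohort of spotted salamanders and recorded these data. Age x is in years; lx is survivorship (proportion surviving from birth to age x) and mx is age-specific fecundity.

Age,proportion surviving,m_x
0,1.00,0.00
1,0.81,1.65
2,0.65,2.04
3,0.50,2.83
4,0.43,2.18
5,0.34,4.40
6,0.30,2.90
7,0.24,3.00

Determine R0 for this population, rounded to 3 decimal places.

8.101

lx·mx by age: 0, 1.3365, 1.326, 1.415, 0.9374, 1.496, 0.87, 0.72
R0 = Σ lx·mx = 8.1009 → 8.101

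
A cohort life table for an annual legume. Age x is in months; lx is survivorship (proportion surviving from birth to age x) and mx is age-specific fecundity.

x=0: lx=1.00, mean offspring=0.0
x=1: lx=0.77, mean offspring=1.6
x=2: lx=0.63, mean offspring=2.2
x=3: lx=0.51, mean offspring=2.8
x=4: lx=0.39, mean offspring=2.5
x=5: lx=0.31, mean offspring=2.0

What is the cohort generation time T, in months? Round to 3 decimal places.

2.710

lx·mx: 0, 1.232, 1.386, 1.428, 0.975, 0.62 → R0 = 5.641
x·lx·mx: 0, 1.232, 2.772, 4.284, 3.9, 3.1 → Σ = 15.288
T = 15.288 / 5.641 = 2.710158… → 2.710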